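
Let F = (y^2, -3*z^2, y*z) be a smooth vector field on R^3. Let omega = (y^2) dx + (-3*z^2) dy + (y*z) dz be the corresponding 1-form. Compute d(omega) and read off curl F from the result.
d(omega) = (7*z) dy ∧ dz + (0) dz ∧ dx + (-2*y) dx ∧ dy; curl F = (7*z, 0, -2*y)

d omega = sum_{i<j} (∂f_j/∂x_i - ∂f_i/∂x_j) dx_i ∧ dx_j. Under the identification (dy ∧ dz, dz ∧ dx, dx ∧ dy) ↔ (e_x, e_y, e_z), the coefficients are exactly the components of curl F. Compute:
  ∂R/∂y - ∂Q/∂z = (z) - (-6*z) = 7*z
  ∂P/∂z - ∂R/∂x = (0) - (0) = 0
  ∂Q/∂x - ∂P/∂y = (0) - (2*y) = -2*y.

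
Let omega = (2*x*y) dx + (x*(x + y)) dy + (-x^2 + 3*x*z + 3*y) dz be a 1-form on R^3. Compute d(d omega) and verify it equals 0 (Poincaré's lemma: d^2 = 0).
d(d omega) = 0

Step 1: d omega = sum_{i<j} (∂f_j/∂x_i - ∂f_i/∂x_j) dx_i ∧ dx_j:
  coeff of dx ∧ dy: y
  coeff of dx ∧ dz: -2*x + 3*z
  coeff of dy ∧ dz: 3
Step 2: Apply d again to each 2-form coefficient. The only possible 3-form in R^3 is dx ∧ dy ∧ dz, with coefficient
  ∂(coeff of dy∧dz)/∂x - ∂(coeff of dx∧dz)/∂y + ∂(coeff of dx∧dy)/∂z
  = ∂/∂x (3) - ∂/∂y (-2*x + 3*z) + ∂/∂z (y).
Each of these terms simplifies to sums of mixed partials that cancel in pairs. The result is 0 (by equality of mixed partials for smooth functions — Schwarz / Clairaut).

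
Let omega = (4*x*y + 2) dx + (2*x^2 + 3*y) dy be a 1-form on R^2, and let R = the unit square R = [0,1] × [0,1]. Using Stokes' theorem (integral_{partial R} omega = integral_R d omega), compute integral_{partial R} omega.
integral_(partial R) omega = 0

Stokes: integral_partial_R omega = integral_R d omega with d omega = (∂Q/∂x - ∂P/∂y) dx ∧ dy.
  ∂Q/∂x = 4*x
  ∂P/∂y = 4*x
  integrand = ∂Q/∂x - ∂P/∂y = 0.
Integrating over R: integral_0^1 integral_0^1 (0) dx dy = 0.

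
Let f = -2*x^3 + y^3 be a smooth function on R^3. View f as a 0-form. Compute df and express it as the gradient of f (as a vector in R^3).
df = (-6*x^2) dx + (3*y^2) dy + (0) dz; grad f = (-6*x^2, 3*y^2, 0)

For a 0-form f, d f = (∂f/∂x) dx + (∂f/∂y) dy + (∂f/∂z) dz. The components of the vector representation are exactly the entries of grad f in Cartesian coordinates:
  ∂f/∂x = -6*x^2
  ∂f/∂y = 3*y^2
  ∂f/∂z = 0.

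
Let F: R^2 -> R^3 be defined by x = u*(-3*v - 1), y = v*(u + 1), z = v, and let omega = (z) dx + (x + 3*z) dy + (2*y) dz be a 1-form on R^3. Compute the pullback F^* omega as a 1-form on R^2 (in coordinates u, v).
F^* omega = (v*(-3*u*v - u - 1)) du + (-3*u^2*v - u^2 - u*v - u + 5*v) dv

Using F^*(f dg) = (f ∘ F) d(g ∘ F), substitute each coordinate x_i by F_i(u, v) in f_i, and replace dx_i by d F_i = (∂F_i/∂u) du + (∂F_i/∂v) dv.
  For the x component: f_1(F) = v; d F_1 = (-3*v - 1) du + (-3*u) dv
  For the y component: f_2(F) = -3*u*v - u + 3*v; d F_2 = (v) du + (u + 1) dv
  For the z component: f_3(F) = 2*v*(u + 1); d F_3 = (0) du + (1) dv
Combining and collecting du, dv coefficients:
  coeff of du: v*(-3*u*v - u - 1)
  coeff of dv: -3*u^2*v - u^2 - u*v - u + 5*v
F^* omega = (v*(-3*u*v - u - 1)) du + (-3*u^2*v - u^2 - u*v - u + 5*v) dv.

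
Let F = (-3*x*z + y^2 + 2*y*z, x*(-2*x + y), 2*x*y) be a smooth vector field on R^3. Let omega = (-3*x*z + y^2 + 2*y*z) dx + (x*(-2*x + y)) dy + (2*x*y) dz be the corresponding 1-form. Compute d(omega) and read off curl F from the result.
d(omega) = (2*x) dy ∧ dz + (-3*x) dz ∧ dx + (-4*x - y - 2*z) dx ∧ dy; curl F = (2*x, -3*x, -4*x - y - 2*z)

d omega = sum_{i<j} (∂f_j/∂x_i - ∂f_i/∂x_j) dx_i ∧ dx_j. Under the identification (dy ∧ dz, dz ∧ dx, dx ∧ dy) ↔ (e_x, e_y, e_z), the coefficients are exactly the components of curl F. Compute:
  ∂R/∂y - ∂Q/∂z = (2*x) - (0) = 2*x
  ∂P/∂z - ∂R/∂x = (-3*x + 2*y) - (2*y) = -3*x
  ∂Q/∂x - ∂P/∂y = (-4*x + y) - (2*y + 2*z) = -4*x - y - 2*z.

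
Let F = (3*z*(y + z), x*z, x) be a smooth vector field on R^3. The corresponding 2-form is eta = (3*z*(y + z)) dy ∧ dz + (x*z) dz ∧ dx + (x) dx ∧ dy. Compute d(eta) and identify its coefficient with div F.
d(eta) = (0) dx ∧ dy ∧ dz; div F = 0

For a 2-form in R^3 of the form above, applying d gives a 3-form with coefficient ∂P/∂x + ∂Q/∂y + ∂R/∂z:
  ∂P/∂x = 0
  ∂Q/∂y = 0
  ∂R/∂z = 0
Sum = 0, which is exactly div F.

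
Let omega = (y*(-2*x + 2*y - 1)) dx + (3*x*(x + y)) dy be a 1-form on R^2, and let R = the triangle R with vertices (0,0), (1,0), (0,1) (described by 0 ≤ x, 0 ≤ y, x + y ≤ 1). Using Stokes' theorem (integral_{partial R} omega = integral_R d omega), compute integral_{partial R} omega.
integral_(partial R) omega = 5/3

Stokes: integral_partial_R omega = integral_R d omega with d omega = (∂Q/∂x - ∂P/∂y) dx ∧ dy.
  ∂Q/∂x = 6*x + 3*y
  ∂P/∂y = -2*x + 4*y - 1
  integrand = ∂Q/∂x - ∂P/∂y = 8*x - y + 1.
Integrating over R: integral_0^1 integral_0^{1-x} (8*x - y + 1) dy dx = 5/3.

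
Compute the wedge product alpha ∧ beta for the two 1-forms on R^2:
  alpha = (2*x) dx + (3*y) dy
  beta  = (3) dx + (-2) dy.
alpha ∧ beta = (-4*x - 9*y) dx ∧ dy

Distribute the wedge, using dx_i ∧ dx_j = -dx_j ∧ dx_i and dx_i ∧ dx_i = 0. For each pair (i, j) with i < j, the coefficient of dx_i ∧ dx_j in alpha ∧ beta is (alpha_i * beta_j - alpha_j * beta_i). Collecting: alpha ∧ beta = (-4*x - 9*y) dx ∧ dy.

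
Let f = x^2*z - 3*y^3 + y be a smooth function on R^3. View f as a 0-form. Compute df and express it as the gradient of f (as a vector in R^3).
df = (2*x*z) dx + (1 - 9*y^2) dy + (x^2) dz; grad f = (2*x*z, 1 - 9*y^2, x^2)

For a 0-form f, d f = (∂f/∂x) dx + (∂f/∂y) dy + (∂f/∂z) dz. The components of the vector representation are exactly the entries of grad f in Cartesian coordinates:
  ∂f/∂x = 2*x*z
  ∂f/∂y = 1 - 9*y^2
  ∂f/∂z = x^2.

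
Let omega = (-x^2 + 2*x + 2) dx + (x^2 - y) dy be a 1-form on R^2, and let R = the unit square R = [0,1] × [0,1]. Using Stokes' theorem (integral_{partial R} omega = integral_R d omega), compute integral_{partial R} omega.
integral_(partial R) omega = 1

Stokes: integral_partial_R omega = integral_R d omega with d omega = (∂Q/∂x - ∂P/∂y) dx ∧ dy.
  ∂Q/∂x = 2*x
  ∂P/∂y = 0
  integrand = ∂Q/∂x - ∂P/∂y = 2*x.
Integrating over R: integral_0^1 integral_0^1 (2*x) dx dy = 1.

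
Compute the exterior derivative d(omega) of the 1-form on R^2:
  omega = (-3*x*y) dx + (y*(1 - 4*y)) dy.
d(omega) = (3*x) dx ∧ dy

For a 1-form omega = sum_i f_i dx_i, the exterior derivative is
  d(omega) = sum_{i < j} (∂f_j/∂x_i - ∂f_i/∂x_j) dx_i ∧ dx_j.
  coefficient of dx ∧ dy: ∂f_2/∂x - ∂f_1/∂y = ∂(y*(1 - 4*y))/∂x - ∂(-3*x*y)/∂y = 3*x
Assembling: d(omega) = (3*x) dx ∧ dy.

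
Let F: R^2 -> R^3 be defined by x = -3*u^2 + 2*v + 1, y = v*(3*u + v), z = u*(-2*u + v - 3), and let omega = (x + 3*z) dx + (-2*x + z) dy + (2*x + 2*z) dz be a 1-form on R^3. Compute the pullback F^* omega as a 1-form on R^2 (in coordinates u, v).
F^* omega = (94*u^3 - 24*u^2*v + 108*u^2 + 5*u*v^2 - 49*u*v + 4*u - 8*v^2 - 16*v - 6) du + (2*u^3 + 13*u^2*v - 33*u^2 + 2*u*v^2 - 8*u*v - 22*u - 8*v^2 + 2) dv

Using F^*(f dg) = (f ∘ F) d(g ∘ F), substitute each coordinate x_i by F_i(u, v) in f_i, and replace dx_i by d F_i = (∂F_i/∂u) du + (∂F_i/∂v) dv.
  For the x component: f_1(F) = -9*u^2 + 3*u*v - 9*u + 2*v + 1; d F_1 = (-6*u) du + (2) dv
  For the y component: f_2(F) = 4*u^2 + u*v - 3*u - 4*v - 2; d F_2 = (3*v) du + (3*u + 2*v) dv
  For the z component: f_3(F) = -10*u^2 + 2*u*v - 6*u + 4*v + 2; d F_3 = (-4*u + v - 3) du + (u) dv
Combining and collecting du, dv coefficients:
  coeff of du: 94*u^3 - 24*u^2*v + 108*u^2 + 5*u*v^2 - 49*u*v + 4*u - 8*v^2 - 16*v - 6
  coeff of dv: 2*u^3 + 13*u^2*v - 33*u^2 + 2*u*v^2 - 8*u*v - 22*u - 8*v^2 + 2
F^* omega = (94*u^3 - 24*u^2*v + 108*u^2 + 5*u*v^2 - 49*u*v + 4*u - 8*v^2 - 16*v - 6) du + (2*u^3 + 13*u^2*v - 33*u^2 + 2*u*v^2 - 8*u*v - 22*u - 8*v^2 + 2) dv.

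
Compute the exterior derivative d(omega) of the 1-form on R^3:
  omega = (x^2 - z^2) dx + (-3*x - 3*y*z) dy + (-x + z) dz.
d(omega) = (-3) dx ∧ dy + (2*z - 1) dx ∧ dz + (3*y) dy ∧ dz

For a 1-form omega = sum_i f_i dx_i, the exterior derivative is
  d(omega) = sum_{i < j} (∂f_j/∂x_i - ∂f_i/∂x_j) dx_i ∧ dx_j.
  coefficient of dx ∧ dy: ∂f_2/∂x - ∂f_1/∂y = ∂(-3*x - 3*y*z)/∂x - ∂(x^2 - z^2)/∂y = -3
  coefficient of dx ∧ dz: ∂f_3/∂x - ∂f_1/∂z = ∂(-x + z)/∂x - ∂(x^2 - z^2)/∂z = 2*z - 1
  coefficient of dy ∧ dz: ∂f_3/∂y - ∂f_2/∂z = ∂(-x + z)/∂y - ∂(-3*x - 3*y*z)/∂z = 3*y
Assembling: d(omega) = (-3) dx ∧ dy + (2*z - 1) dx ∧ dz + (3*y) dy ∧ dz.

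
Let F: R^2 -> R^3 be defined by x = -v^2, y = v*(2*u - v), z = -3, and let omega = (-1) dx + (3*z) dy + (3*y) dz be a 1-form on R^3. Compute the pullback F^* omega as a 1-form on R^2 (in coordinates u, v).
F^* omega = (-18*v) du + (-18*u + 20*v) dv

Using F^*(f dg) = (f ∘ F) d(g ∘ F), substitute each coordinate x_i by F_i(u, v) in f_i, and replace dx_i by d F_i = (∂F_i/∂u) du + (∂F_i/∂v) dv.
  For the x component: f_1(F) = -1; d F_1 = (0) du + (-2*v) dv
  For the y component: f_2(F) = -9; d F_2 = (2*v) du + (2*u - 2*v) dv
  For the z component: f_3(F) = 3*v*(2*u - v); d F_3 = (0) du + (0) dv
Combining and collecting du, dv coefficients:
  coeff of du: -18*v
  coeff of dv: -18*u + 20*v
F^* omega = (-18*v) du + (-18*u + 20*v) dv.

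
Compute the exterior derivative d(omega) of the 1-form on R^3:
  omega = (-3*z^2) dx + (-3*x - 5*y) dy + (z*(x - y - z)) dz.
d(omega) = (-3) dx ∧ dy + (7*z) dx ∧ dz + (-z) dy ∧ dz

For a 1-form omega = sum_i f_i dx_i, the exterior derivative is
  d(omega) = sum_{i < j} (∂f_j/∂x_i - ∂f_i/∂x_j) dx_i ∧ dx_j.
  coefficient of dx ∧ dy: ∂f_2/∂x - ∂f_1/∂y = ∂(-3*x - 5*y)/∂x - ∂(-3*z^2)/∂y = -3
  coefficient of dx ∧ dz: ∂f_3/∂x - ∂f_1/∂z = ∂(z*(x - y - z))/∂x - ∂(-3*z^2)/∂z = 7*z
  coefficient of dy ∧ dz: ∂f_3/∂y - ∂f_2/∂z = ∂(z*(x - y - z))/∂y - ∂(-3*x - 5*y)/∂z = -z
Assembling: d(omega) = (-3) dx ∧ dy + (7*z) dx ∧ dz + (-z) dy ∧ dz.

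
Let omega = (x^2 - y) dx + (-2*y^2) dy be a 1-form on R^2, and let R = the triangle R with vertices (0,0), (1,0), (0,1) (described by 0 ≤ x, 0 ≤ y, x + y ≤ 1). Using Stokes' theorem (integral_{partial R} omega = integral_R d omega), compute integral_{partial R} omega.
integral_(partial R) omega = 1/2

Stokes: integral_partial_R omega = integral_R d omega with d omega = (∂Q/∂x - ∂P/∂y) dx ∧ dy.
  ∂Q/∂x = 0
  ∂P/∂y = -1
  integrand = ∂Q/∂x - ∂P/∂y = 1.
Integrating over R: integral_0^1 integral_0^{1-x} (1) dy dx = 1/2.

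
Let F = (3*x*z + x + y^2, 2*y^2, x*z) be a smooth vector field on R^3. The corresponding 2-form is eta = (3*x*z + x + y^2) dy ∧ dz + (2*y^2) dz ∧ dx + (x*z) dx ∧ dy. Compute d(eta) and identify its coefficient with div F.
d(eta) = (x + 4*y + 3*z + 1) dx ∧ dy ∧ dz; div F = x + 4*y + 3*z + 1

For a 2-form in R^3 of the form above, applying d gives a 3-form with coefficient ∂P/∂x + ∂Q/∂y + ∂R/∂z:
  ∂P/∂x = 3*z + 1
  ∂Q/∂y = 4*y
  ∂R/∂z = x
Sum = x + 4*y + 3*z + 1, which is exactly div F.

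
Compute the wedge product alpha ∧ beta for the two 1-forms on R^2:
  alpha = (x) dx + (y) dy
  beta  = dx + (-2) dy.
alpha ∧ beta = (-2*x - y) dx ∧ dy

Distribute the wedge, using dx_i ∧ dx_j = -dx_j ∧ dx_i and dx_i ∧ dx_i = 0. For each pair (i, j) with i < j, the coefficient of dx_i ∧ dx_j in alpha ∧ beta is (alpha_i * beta_j - alpha_j * beta_i). Collecting: alpha ∧ beta = (-2*x - y) dx ∧ dy.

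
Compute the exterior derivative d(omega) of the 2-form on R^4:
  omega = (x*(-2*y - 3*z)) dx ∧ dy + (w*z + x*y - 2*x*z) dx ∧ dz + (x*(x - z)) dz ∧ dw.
d(omega) = (-4*x) dx ∧ dy ∧ dz + (2*x) dx ∧ dz ∧ dw

For a 2-form omega = sum_{i<j} g_{ij} dx_i ∧ dx_j, the exterior derivative is
  d(omega) = sum_{i<j} d(g_{ij}) ∧ dx_i ∧ dx_j = sum_{i<j, k} (∂g_{ij}/∂x_k) dx_k ∧ dx_i ∧ dx_j.
Expand each term, using dx_k ∧ dx_i ∧ dx_j = sgn(permutation) dx_{(a)} ∧ dx_{(b)} ∧ dx_{(c)} with (a < b < c) sorted:
  d(x*(-2*y - 3*z)) includes (∂/∂z)(x*(-2*y - 3*z)) dz = (-3*x) dz, which multiplied by dx ∧ dy gives (-3*x) dx ∧ dy ∧ dz
  d(w*z + x*y - 2*x*z) includes (∂/∂y)(w*z + x*y - 2*x*z) dy = (x) dy, which multiplied by dx ∧ dz gives (-x) dx ∧ dy ∧ dz
  d(w*z + x*y - 2*x*z) includes (∂/∂w)(w*z + x*y - 2*x*z) dw = (z) dw, which multiplied by dx ∧ dz gives (z) dx ∧ dz ∧ dw
  d(x*(x - z)) includes (∂/∂x)(x*(x - z)) dx = (2*x - z) dx, which multiplied by dz ∧ dw gives (2*x - z) dx ∧ dz ∧ dw
Collecting like 3-forms: d(omega) = (-4*x) dx ∧ dy ∧ dz + (2*x) dx ∧ dz ∧ dw.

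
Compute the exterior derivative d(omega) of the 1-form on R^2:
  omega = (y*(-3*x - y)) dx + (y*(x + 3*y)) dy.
d(omega) = (3*x + 3*y) dx ∧ dy

For a 1-form omega = sum_i f_i dx_i, the exterior derivative is
  d(omega) = sum_{i < j} (∂f_j/∂x_i - ∂f_i/∂x_j) dx_i ∧ dx_j.
  coefficient of dx ∧ dy: ∂f_2/∂x - ∂f_1/∂y = ∂(y*(x + 3*y))/∂x - ∂(y*(-3*x - y))/∂y = 3*x + 3*y
Assembling: d(omega) = (3*x + 3*y) dx ∧ dy.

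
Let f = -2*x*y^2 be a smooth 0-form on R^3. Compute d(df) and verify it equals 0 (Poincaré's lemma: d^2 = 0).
d(df) = 0

Step 1: df = sum_i (∂f/∂x_i) dx_i = (-2*y^2) dx + (-4*x*y) dy + (0) dz.
Step 2: Apply d again. Using the 1-form formula, the coefficient of dx ∧ dy in d(df) is ∂^2 f/∂x ∂y - ∂^2 f/∂y ∂x = (-4*y) - (-4*y) = 0 (equality of mixed partials for smooth f).
Similarly for dx ∧ dz and dy ∧ dz — all coefficients vanish. So d(df) = 0.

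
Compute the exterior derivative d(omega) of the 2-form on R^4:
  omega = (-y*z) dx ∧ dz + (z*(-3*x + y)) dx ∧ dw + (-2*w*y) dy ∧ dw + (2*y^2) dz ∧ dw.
d(omega) = (z) dx ∧ dy ∧ dz + (-z) dx ∧ dy ∧ dw + (3*x - y) dx ∧ dz ∧ dw + (4*y) dy ∧ dz ∧ dw

For a 2-form omega = sum_{i<j} g_{ij} dx_i ∧ dx_j, the exterior derivative is
  d(omega) = sum_{i<j} d(g_{ij}) ∧ dx_i ∧ dx_j = sum_{i<j, k} (∂g_{ij}/∂x_k) dx_k ∧ dx_i ∧ dx_j.
Expand each term, using dx_k ∧ dx_i ∧ dx_j = sgn(permutation) dx_{(a)} ∧ dx_{(b)} ∧ dx_{(c)} with (a < b < c) sorted:
  d(-y*z) includes (∂/∂y)(-y*z) dy = (-z) dy, which multiplied by dx ∧ dz gives (z) dx ∧ dy ∧ dz
  d(z*(-3*x + y)) includes (∂/∂y)(z*(-3*x + y)) dy = (z) dy, which multiplied by dx ∧ dw gives (-z) dx ∧ dy ∧ dw
  d(z*(-3*x + y)) includes (∂/∂z)(z*(-3*x + y)) dz = (-3*x + y) dz, which multiplied by dx ∧ dw gives (3*x - y) dx ∧ dz ∧ dw
  d(2*y^2) includes (∂/∂y)(2*y^2) dy = (4*y) dy, which multiplied by dz ∧ dw gives (4*y) dy ∧ dz ∧ dw
Collecting like 3-forms: d(omega) = (z) dx ∧ dy ∧ dz + (-z) dx ∧ dy ∧ dw + (3*x - y) dx ∧ dz ∧ dw + (4*y) dy ∧ dz ∧ dw.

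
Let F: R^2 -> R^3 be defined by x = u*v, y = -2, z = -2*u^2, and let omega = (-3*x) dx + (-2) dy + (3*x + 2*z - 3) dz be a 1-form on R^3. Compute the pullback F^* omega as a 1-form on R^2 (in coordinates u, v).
F^* omega = (u*(16*u^2 - 12*u*v - 3*v^2 + 12)) du + (-3*u^2*v) dv

Using F^*(f dg) = (f ∘ F) d(g ∘ F), substitute each coordinate x_i by F_i(u, v) in f_i, and replace dx_i by d F_i = (∂F_i/∂u) du + (∂F_i/∂v) dv.
  For the x component: f_1(F) = -3*u*v; d F_1 = (v) du + (u) dv
  For the y component: f_2(F) = -2; d F_2 = (0) du + (0) dv
  For the z component: f_3(F) = -4*u^2 + 3*u*v - 3; d F_3 = (-4*u) du + (0) dv
Combining and collecting du, dv coefficients:
  coeff of du: u*(16*u^2 - 12*u*v - 3*v^2 + 12)
  coeff of dv: -3*u^2*v
F^* omega = (u*(16*u^2 - 12*u*v - 3*v^2 + 12)) du + (-3*u^2*v) dv.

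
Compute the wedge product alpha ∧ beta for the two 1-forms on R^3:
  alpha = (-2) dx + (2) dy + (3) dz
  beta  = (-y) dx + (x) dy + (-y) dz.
alpha ∧ beta = (-2*x + 2*y) dx ∧ dy + (5*y) dx ∧ dz + (-3*x - 2*y) dy ∧ dz

Distribute the wedge, using dx_i ∧ dx_j = -dx_j ∧ dx_i and dx_i ∧ dx_i = 0. For each pair (i, j) with i < j, the coefficient of dx_i ∧ dx_j in alpha ∧ beta is (alpha_i * beta_j - alpha_j * beta_i). Collecting: alpha ∧ beta = (-2*x + 2*y) dx ∧ dy + (5*y) dx ∧ dz + (-3*x - 2*y) dy ∧ dz.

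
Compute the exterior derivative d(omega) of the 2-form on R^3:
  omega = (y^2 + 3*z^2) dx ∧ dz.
d(omega) = (-2*y) dx ∧ dy ∧ dz

For a 2-form omega = sum_{i<j} g_{ij} dx_i ∧ dx_j, the exterior derivative is
  d(omega) = sum_{i<j} d(g_{ij}) ∧ dx_i ∧ dx_j = sum_{i<j, k} (∂g_{ij}/∂x_k) dx_k ∧ dx_i ∧ dx_j.
Expand each term, using dx_k ∧ dx_i ∧ dx_j = sgn(permutation) dx_{(a)} ∧ dx_{(b)} ∧ dx_{(c)} with (a < b < c) sorted:
  d(y^2 + 3*z^2) includes (∂/∂y)(y^2 + 3*z^2) dy = (2*y) dy, which multiplied by dx ∧ dz gives (-2*y) dx ∧ dy ∧ dz
Collecting like 3-forms: d(omega) = (-2*y) dx ∧ dy ∧ dz.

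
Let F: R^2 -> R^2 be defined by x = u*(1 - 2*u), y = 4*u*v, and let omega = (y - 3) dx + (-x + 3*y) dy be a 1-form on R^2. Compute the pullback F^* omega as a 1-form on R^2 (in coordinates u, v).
F^* omega = (-8*u^2*v + 48*u*v^2 + 12*u - 3) du + (u^2*(8*u + 48*v - 4)) dv

Using F^*(f dg) = (f ∘ F) d(g ∘ F), substitute each coordinate x_i by F_i(u, v) in f_i, and replace dx_i by d F_i = (∂F_i/∂u) du + (∂F_i/∂v) dv.
  For the x component: f_1(F) = 4*u*v - 3; d F_1 = (1 - 4*u) du + (0) dv
  For the y component: f_2(F) = u*(2*u + 12*v - 1); d F_2 = (4*v) du + (4*u) dv
Combining and collecting du, dv coefficients:
  coeff of du: -8*u^2*v + 48*u*v^2 + 12*u - 3
  coeff of dv: u^2*(8*u + 48*v - 4)
F^* omega = (-8*u^2*v + 48*u*v^2 + 12*u - 3) du + (u^2*(8*u + 48*v - 4)) dv.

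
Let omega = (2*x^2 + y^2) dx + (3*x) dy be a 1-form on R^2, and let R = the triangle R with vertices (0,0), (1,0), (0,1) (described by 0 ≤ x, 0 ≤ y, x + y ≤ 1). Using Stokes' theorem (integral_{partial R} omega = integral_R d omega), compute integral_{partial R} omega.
integral_(partial R) omega = 7/6

Stokes: integral_partial_R omega = integral_R d omega with d omega = (∂Q/∂x - ∂P/∂y) dx ∧ dy.
  ∂Q/∂x = 3
  ∂P/∂y = 2*y
  integrand = ∂Q/∂x - ∂P/∂y = 3 - 2*y.
Integrating over R: integral_0^1 integral_0^{1-x} (3 - 2*y) dy dx = 7/6.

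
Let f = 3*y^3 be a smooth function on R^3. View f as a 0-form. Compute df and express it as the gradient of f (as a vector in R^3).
df = (0) dx + (9*y^2) dy + (0) dz; grad f = (0, 9*y^2, 0)

For a 0-form f, d f = (∂f/∂x) dx + (∂f/∂y) dy + (∂f/∂z) dz. The components of the vector representation are exactly the entries of grad f in Cartesian coordinates:
  ∂f/∂x = 0
  ∂f/∂y = 9*y^2
  ∂f/∂z = 0.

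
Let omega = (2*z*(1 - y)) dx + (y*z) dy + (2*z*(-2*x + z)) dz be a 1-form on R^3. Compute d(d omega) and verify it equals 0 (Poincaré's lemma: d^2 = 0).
d(d omega) = 0

Step 1: d omega = sum_{i<j} (∂f_j/∂x_i - ∂f_i/∂x_j) dx_i ∧ dx_j:
  coeff of dx ∧ dy: 2*z
  coeff of dx ∧ dz: 2*y - 4*z - 2
  coeff of dy ∧ dz: -y
Step 2: Apply d again to each 2-form coefficient. The only possible 3-form in R^3 is dx ∧ dy ∧ dz, with coefficient
  ∂(coeff of dy∧dz)/∂x - ∂(coeff of dx∧dz)/∂y + ∂(coeff of dx∧dy)/∂z
  = ∂/∂x (-y) - ∂/∂y (2*y - 4*z - 2) + ∂/∂z (2*z).
Each of these terms simplifies to sums of mixed partials that cancel in pairs. The result is 0 (by equality of mixed partials for smooth functions — Schwarz / Clairaut).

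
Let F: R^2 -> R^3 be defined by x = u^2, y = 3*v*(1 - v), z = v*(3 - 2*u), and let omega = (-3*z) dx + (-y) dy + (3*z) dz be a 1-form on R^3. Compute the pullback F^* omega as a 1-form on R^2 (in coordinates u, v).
F^* omega = (6*v*(2*u^2 + 2*u*v - 3*u - 3*v)) du + (3*v*(4*u^2 - 12*u - 6*v^2 + 9*v + 6)) dv

Using F^*(f dg) = (f ∘ F) d(g ∘ F), substitute each coordinate x_i by F_i(u, v) in f_i, and replace dx_i by d F_i = (∂F_i/∂u) du + (∂F_i/∂v) dv.
  For the x component: f_1(F) = 3*v*(2*u - 3); d F_1 = (2*u) du + (0) dv
  For the y component: f_2(F) = 3*v*(v - 1); d F_2 = (0) du + (3 - 6*v) dv
  For the z component: f_3(F) = 3*v*(3 - 2*u); d F_3 = (-2*v) du + (3 - 2*u) dv
Combining and collecting du, dv coefficients:
  coeff of du: 6*v*(2*u^2 + 2*u*v - 3*u - 3*v)
  coeff of dv: 3*v*(4*u^2 - 12*u - 6*v^2 + 9*v + 6)
F^* omega = (6*v*(2*u^2 + 2*u*v - 3*u - 3*v)) du + (3*v*(4*u^2 - 12*u - 6*v^2 + 9*v + 6)) dv.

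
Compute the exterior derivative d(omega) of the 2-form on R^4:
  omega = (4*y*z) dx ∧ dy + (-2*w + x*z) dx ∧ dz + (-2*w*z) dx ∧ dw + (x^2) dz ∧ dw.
d(omega) = (4*y) dx ∧ dy ∧ dz + (2*w + 2*x - 2) dx ∧ dz ∧ dw

For a 2-form omega = sum_{i<j} g_{ij} dx_i ∧ dx_j, the exterior derivative is
  d(omega) = sum_{i<j} d(g_{ij}) ∧ dx_i ∧ dx_j = sum_{i<j, k} (∂g_{ij}/∂x_k) dx_k ∧ dx_i ∧ dx_j.
Expand each term, using dx_k ∧ dx_i ∧ dx_j = sgn(permutation) dx_{(a)} ∧ dx_{(b)} ∧ dx_{(c)} with (a < b < c) sorted:
  d(4*y*z) includes (∂/∂z)(4*y*z) dz = (4*y) dz, which multiplied by dx ∧ dy gives (4*y) dx ∧ dy ∧ dz
  d(-2*w + x*z) includes (∂/∂w)(-2*w + x*z) dw = (-2) dw, which multiplied by dx ∧ dz gives (-2) dx ∧ dz ∧ dw
  d(-2*w*z) includes (∂/∂z)(-2*w*z) dz = (-2*w) dz, which multiplied by dx ∧ dw gives (2*w) dx ∧ dz ∧ dw
  d(x^2) includes (∂/∂x)(x^2) dx = (2*x) dx, which multiplied by dz ∧ dw gives (2*x) dx ∧ dz ∧ dw
Collecting like 3-forms: d(omega) = (4*y) dx ∧ dy ∧ dz + (2*w + 2*x - 2) dx ∧ dz ∧ dw.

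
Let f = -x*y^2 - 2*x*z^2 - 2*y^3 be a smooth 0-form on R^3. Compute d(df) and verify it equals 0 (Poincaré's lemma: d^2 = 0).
d(df) = 0

Step 1: df = sum_i (∂f/∂x_i) dx_i = (-y^2 - 2*z^2) dx + (2*y*(-x - 3*y)) dy + (-4*x*z) dz.
Step 2: Apply d again. Using the 1-form formula, the coefficient of dx ∧ dy in d(df) is ∂^2 f/∂x ∂y - ∂^2 f/∂y ∂x = (-2*y) - (-2*y) = 0 (equality of mixed partials for smooth f).
Similarly for dx ∧ dz and dy ∧ dz — all coefficients vanish. So d(df) = 0.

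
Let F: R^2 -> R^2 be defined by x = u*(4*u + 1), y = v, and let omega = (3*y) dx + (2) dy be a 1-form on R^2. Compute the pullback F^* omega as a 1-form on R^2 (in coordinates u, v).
F^* omega = (3*v*(8*u + 1)) du + (2) dv

Using F^*(f dg) = (f ∘ F) d(g ∘ F), substitute each coordinate x_i by F_i(u, v) in f_i, and replace dx_i by d F_i = (∂F_i/∂u) du + (∂F_i/∂v) dv.
  For the x component: f_1(F) = 3*v; d F_1 = (8*u + 1) du + (0) dv
  For the y component: f_2(F) = 2; d F_2 = (0) du + (1) dv
Combining and collecting du, dv coefficients:
  coeff of du: 3*v*(8*u + 1)
  coeff of dv: 2
F^* omega = (3*v*(8*u + 1)) du + (2) dv.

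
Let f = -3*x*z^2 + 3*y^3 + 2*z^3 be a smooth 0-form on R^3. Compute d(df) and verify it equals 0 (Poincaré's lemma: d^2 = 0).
d(df) = 0

Step 1: df = sum_i (∂f/∂x_i) dx_i = (-3*z^2) dx + (9*y^2) dy + (6*z*(-x + z)) dz.
Step 2: Apply d again. Using the 1-form formula, the coefficient of dx ∧ dy in d(df) is ∂^2 f/∂x ∂y - ∂^2 f/∂y ∂x = (0) - (0) = 0 (equality of mixed partials for smooth f).
Similarly for dx ∧ dz and dy ∧ dz — all coefficients vanish. So d(df) = 0.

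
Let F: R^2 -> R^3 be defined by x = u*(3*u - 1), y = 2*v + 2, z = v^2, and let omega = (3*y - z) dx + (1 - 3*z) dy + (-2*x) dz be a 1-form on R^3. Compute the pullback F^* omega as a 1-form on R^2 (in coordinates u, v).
F^* omega = (-6*u*v^2 + 36*u*v + 36*u + v^2 - 6*v - 6) du + (-12*u^2*v + 4*u*v - 6*v^2 + 2) dv

Using F^*(f dg) = (f ∘ F) d(g ∘ F), substitute each coordinate x_i by F_i(u, v) in f_i, and replace dx_i by d F_i = (∂F_i/∂u) du + (∂F_i/∂v) dv.
  For the x component: f_1(F) = -v^2 + 6*v + 6; d F_1 = (6*u - 1) du + (0) dv
  For the y component: f_2(F) = 1 - 3*v^2; d F_2 = (0) du + (2) dv
  For the z component: f_3(F) = 2*u*(1 - 3*u); d F_3 = (0) du + (2*v) dv
Combining and collecting du, dv coefficients:
  coeff of du: -6*u*v^2 + 36*u*v + 36*u + v^2 - 6*v - 6
  coeff of dv: -12*u^2*v + 4*u*v - 6*v^2 + 2
F^* omega = (-6*u*v^2 + 36*u*v + 36*u + v^2 - 6*v - 6) du + (-12*u^2*v + 4*u*v - 6*v^2 + 2) dv.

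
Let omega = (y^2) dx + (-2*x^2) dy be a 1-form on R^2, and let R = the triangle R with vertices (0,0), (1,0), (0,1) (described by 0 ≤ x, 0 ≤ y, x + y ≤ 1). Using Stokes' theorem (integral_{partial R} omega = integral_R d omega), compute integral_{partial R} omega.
integral_(partial R) omega = -1

Stokes: integral_partial_R omega = integral_R d omega with d omega = (∂Q/∂x - ∂P/∂y) dx ∧ dy.
  ∂Q/∂x = -4*x
  ∂P/∂y = 2*y
  integrand = ∂Q/∂x - ∂P/∂y = -4*x - 2*y.
Integrating over R: integral_0^1 integral_0^{1-x} (-4*x - 2*y) dy dx = -1.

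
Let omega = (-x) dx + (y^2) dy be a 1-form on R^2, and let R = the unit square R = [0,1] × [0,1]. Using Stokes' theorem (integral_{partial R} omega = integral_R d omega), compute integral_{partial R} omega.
integral_(partial R) omega = 0

Stokes: integral_partial_R omega = integral_R d omega with d omega = (∂Q/∂x - ∂P/∂y) dx ∧ dy.
  ∂Q/∂x = 0
  ∂P/∂y = 0
  integrand = ∂Q/∂x - ∂P/∂y = 0.
Integrating over R: integral_0^1 integral_0^1 (0) dx dy = 0.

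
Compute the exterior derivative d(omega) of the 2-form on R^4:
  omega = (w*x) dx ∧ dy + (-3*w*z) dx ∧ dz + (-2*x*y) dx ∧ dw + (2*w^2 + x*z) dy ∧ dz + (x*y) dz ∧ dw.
d(omega) = (3*x) dx ∧ dy ∧ dw + (y - 3*z) dx ∧ dz ∧ dw + (z) dx ∧ dy ∧ dz + (4*w + x) dy ∧ dz ∧ dw

For a 2-form omega = sum_{i<j} g_{ij} dx_i ∧ dx_j, the exterior derivative is
  d(omega) = sum_{i<j} d(g_{ij}) ∧ dx_i ∧ dx_j = sum_{i<j, k} (∂g_{ij}/∂x_k) dx_k ∧ dx_i ∧ dx_j.
Expand each term, using dx_k ∧ dx_i ∧ dx_j = sgn(permutation) dx_{(a)} ∧ dx_{(b)} ∧ dx_{(c)} with (a < b < c) sorted:
  d(w*x) includes (∂/∂w)(w*x) dw = (x) dw, which multiplied by dx ∧ dy gives (x) dx ∧ dy ∧ dw
  d(-3*w*z) includes (∂/∂w)(-3*w*z) dw = (-3*z) dw, which multiplied by dx ∧ dz gives (-3*z) dx ∧ dz ∧ dw
  d(-2*x*y) includes (∂/∂y)(-2*x*y) dy = (-2*x) dy, which multiplied by dx ∧ dw gives (2*x) dx ∧ dy ∧ dw
  d(2*w^2 + x*z) includes (∂/∂x)(2*w^2 + x*z) dx = (z) dx, which multiplied by dy ∧ dz gives (z) dx ∧ dy ∧ dz
  d(2*w^2 + x*z) includes (∂/∂w)(2*w^2 + x*z) dw = (4*w) dw, which multiplied by dy ∧ dz gives (4*w) dy ∧ dz ∧ dw
  d(x*y) includes (∂/∂x)(x*y) dx = (y) dx, which multiplied by dz ∧ dw gives (y) dx ∧ dz ∧ dw
  d(x*y) includes (∂/∂y)(x*y) dy = (x) dy, which multiplied by dz ∧ dw gives (x) dy ∧ dz ∧ dw
Collecting like 3-forms: d(omega) = (3*x) dx ∧ dy ∧ dw + (y - 3*z) dx ∧ dz ∧ dw + (z) dx ∧ dy ∧ dz + (4*w + x) dy ∧ dz ∧ dw.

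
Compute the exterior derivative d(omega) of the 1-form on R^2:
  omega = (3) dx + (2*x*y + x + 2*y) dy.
d(omega) = (2*y + 1) dx ∧ dy

For a 1-form omega = sum_i f_i dx_i, the exterior derivative is
  d(omega) = sum_{i < j} (∂f_j/∂x_i - ∂f_i/∂x_j) dx_i ∧ dx_j.
  coefficient of dx ∧ dy: ∂f_2/∂x - ∂f_1/∂y = ∂(2*x*y + x + 2*y)/∂x - ∂(3)/∂y = 2*y + 1
Assembling: d(omega) = (2*y + 1) dx ∧ dy.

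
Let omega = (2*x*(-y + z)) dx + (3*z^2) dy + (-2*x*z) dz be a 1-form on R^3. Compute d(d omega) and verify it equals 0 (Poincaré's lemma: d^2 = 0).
d(d omega) = 0

Step 1: d omega = sum_{i<j} (∂f_j/∂x_i - ∂f_i/∂x_j) dx_i ∧ dx_j:
  coeff of dx ∧ dy: 2*x
  coeff of dx ∧ dz: -2*x - 2*z
  coeff of dy ∧ dz: -6*z
Step 2: Apply d again to each 2-form coefficient. The only possible 3-form in R^3 is dx ∧ dy ∧ dz, with coefficient
  ∂(coeff of dy∧dz)/∂x - ∂(coeff of dx∧dz)/∂y + ∂(coeff of dx∧dy)/∂z
  = ∂/∂x (-6*z) - ∂/∂y (-2*x - 2*z) + ∂/∂z (2*x).
Each of these terms simplifies to sums of mixed partials that cancel in pairs. The result is 0 (by equality of mixed partials for smooth functions — Schwarz / Clairaut).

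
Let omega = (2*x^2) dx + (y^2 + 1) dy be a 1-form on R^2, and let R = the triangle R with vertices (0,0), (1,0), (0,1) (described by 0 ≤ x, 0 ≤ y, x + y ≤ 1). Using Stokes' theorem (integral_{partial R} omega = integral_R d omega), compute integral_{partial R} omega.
integral_(partial R) omega = 0

Stokes: integral_partial_R omega = integral_R d omega with d omega = (∂Q/∂x - ∂P/∂y) dx ∧ dy.
  ∂Q/∂x = 0
  ∂P/∂y = 0
  integrand = ∂Q/∂x - ∂P/∂y = 0.
Integrating over R: integral_0^1 integral_0^{1-x} (0) dy dx = 0.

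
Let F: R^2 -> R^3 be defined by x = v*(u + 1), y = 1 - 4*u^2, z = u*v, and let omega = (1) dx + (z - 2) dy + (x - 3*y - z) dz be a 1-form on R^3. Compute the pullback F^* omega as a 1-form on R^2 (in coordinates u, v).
F^* omega = (4*u^2*v + 16*u + v^2 - 2*v) du + (12*u^3 + u*v - 2*u + 1) dv

Using F^*(f dg) = (f ∘ F) d(g ∘ F), substitute each coordinate x_i by F_i(u, v) in f_i, and replace dx_i by d F_i = (∂F_i/∂u) du + (∂F_i/∂v) dv.
  For the x component: f_1(F) = 1; d F_1 = (v) du + (u + 1) dv
  For the y component: f_2(F) = u*v - 2; d F_2 = (-8*u) du + (0) dv
  For the z component: f_3(F) = 12*u^2 + v - 3; d F_3 = (v) du + (u) dv
Combining and collecting du, dv coefficients:
  coeff of du: 4*u^2*v + 16*u + v^2 - 2*v
  coeff of dv: 12*u^3 + u*v - 2*u + 1
F^* omega = (4*u^2*v + 16*u + v^2 - 2*v) du + (12*u^3 + u*v - 2*u + 1) dv.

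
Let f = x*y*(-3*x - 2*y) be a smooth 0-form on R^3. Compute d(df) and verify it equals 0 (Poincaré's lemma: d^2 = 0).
d(df) = 0

Step 1: df = sum_i (∂f/∂x_i) dx_i = (2*y*(-3*x - y)) dx + (x*(-3*x - 4*y)) dy + (0) dz.
Step 2: Apply d again. Using the 1-form formula, the coefficient of dx ∧ dy in d(df) is ∂^2 f/∂x ∂y - ∂^2 f/∂y ∂x = (-6*x - 4*y) - (-6*x - 4*y) = 0 (equality of mixed partials for smooth f).
Similarly for dx ∧ dz and dy ∧ dz — all coefficients vanish. So d(df) = 0.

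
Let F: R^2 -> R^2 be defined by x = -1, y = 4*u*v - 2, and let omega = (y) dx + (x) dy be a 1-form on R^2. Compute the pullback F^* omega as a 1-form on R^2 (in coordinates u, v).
F^* omega = (-4*v) du + (-4*u) dv

Using F^*(f dg) = (f ∘ F) d(g ∘ F), substitute each coordinate x_i by F_i(u, v) in f_i, and replace dx_i by d F_i = (∂F_i/∂u) du + (∂F_i/∂v) dv.
  For the x component: f_1(F) = 4*u*v - 2; d F_1 = (0) du + (0) dv
  For the y component: f_2(F) = -1; d F_2 = (4*v) du + (4*u) dv
Combining and collecting du, dv coefficients:
  coeff of du: -4*v
  coeff of dv: -4*u
F^* omega = (-4*v) du + (-4*u) dv.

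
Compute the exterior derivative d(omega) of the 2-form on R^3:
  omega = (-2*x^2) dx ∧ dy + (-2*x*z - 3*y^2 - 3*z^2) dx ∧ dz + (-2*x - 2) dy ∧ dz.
d(omega) = (6*y - 2) dx ∧ dy ∧ dz

For a 2-form omega = sum_{i<j} g_{ij} dx_i ∧ dx_j, the exterior derivative is
  d(omega) = sum_{i<j} d(g_{ij}) ∧ dx_i ∧ dx_j = sum_{i<j, k} (∂g_{ij}/∂x_k) dx_k ∧ dx_i ∧ dx_j.
Expand each term, using dx_k ∧ dx_i ∧ dx_j = sgn(permutation) dx_{(a)} ∧ dx_{(b)} ∧ dx_{(c)} with (a < b < c) sorted:
  d(-2*x*z - 3*y^2 - 3*z^2) includes (∂/∂y)(-2*x*z - 3*y^2 - 3*z^2) dy = (-6*y) dy, which multiplied by dx ∧ dz gives (6*y) dx ∧ dy ∧ dz
  d(-2*x - 2) includes (∂/∂x)(-2*x - 2) dx = (-2) dx, which multiplied by dy ∧ dz gives (-2) dx ∧ dy ∧ dz
Collecting like 3-forms: d(omega) = (6*y - 2) dx ∧ dy ∧ dz.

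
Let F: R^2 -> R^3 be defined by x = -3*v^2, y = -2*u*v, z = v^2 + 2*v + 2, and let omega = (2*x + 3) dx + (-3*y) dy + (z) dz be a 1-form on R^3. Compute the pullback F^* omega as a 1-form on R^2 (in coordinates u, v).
F^* omega = (-12*u*v^2) du + (-12*u^2*v + 38*v^3 + 6*v^2 - 10*v + 4) dv

Using F^*(f dg) = (f ∘ F) d(g ∘ F), substitute each coordinate x_i by F_i(u, v) in f_i, and replace dx_i by d F_i = (∂F_i/∂u) du + (∂F_i/∂v) dv.
  For the x component: f_1(F) = 3 - 6*v^2; d F_1 = (0) du + (-6*v) dv
  For the y component: f_2(F) = 6*u*v; d F_2 = (-2*v) du + (-2*u) dv
  For the z component: f_3(F) = v^2 + 2*v + 2; d F_3 = (0) du + (2*v + 2) dv
Combining and collecting du, dv coefficients:
  coeff of du: -12*u*v^2
  coeff of dv: -12*u^2*v + 38*v^3 + 6*v^2 - 10*v + 4
F^* omega = (-12*u*v^2) du + (-12*u^2*v + 38*v^3 + 6*v^2 - 10*v + 4) dv.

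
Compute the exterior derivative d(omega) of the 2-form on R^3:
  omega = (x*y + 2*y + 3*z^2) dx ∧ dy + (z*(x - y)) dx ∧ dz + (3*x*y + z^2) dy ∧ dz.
d(omega) = (3*y + 7*z) dx ∧ dy ∧ dz

For a 2-form omega = sum_{i<j} g_{ij} dx_i ∧ dx_j, the exterior derivative is
  d(omega) = sum_{i<j} d(g_{ij}) ∧ dx_i ∧ dx_j = sum_{i<j, k} (∂g_{ij}/∂x_k) dx_k ∧ dx_i ∧ dx_j.
Expand each term, using dx_k ∧ dx_i ∧ dx_j = sgn(permutation) dx_{(a)} ∧ dx_{(b)} ∧ dx_{(c)} with (a < b < c) sorted:
  d(x*y + 2*y + 3*z^2) includes (∂/∂z)(x*y + 2*y + 3*z^2) dz = (6*z) dz, which multiplied by dx ∧ dy gives (6*z) dx ∧ dy ∧ dz
  d(z*(x - y)) includes (∂/∂y)(z*(x - y)) dy = (-z) dy, which multiplied by dx ∧ dz gives (z) dx ∧ dy ∧ dz
  d(3*x*y + z^2) includes (∂/∂x)(3*x*y + z^2) dx = (3*y) dx, which multiplied by dy ∧ dz gives (3*y) dx ∧ dy ∧ dz
Collecting like 3-forms: d(omega) = (3*y + 7*z) dx ∧ dy ∧ dz.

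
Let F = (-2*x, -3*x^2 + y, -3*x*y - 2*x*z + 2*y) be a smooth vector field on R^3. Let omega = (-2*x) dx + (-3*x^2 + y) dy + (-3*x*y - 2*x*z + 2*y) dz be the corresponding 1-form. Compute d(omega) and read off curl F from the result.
d(omega) = (2 - 3*x) dy ∧ dz + (3*y + 2*z) dz ∧ dx + (-6*x) dx ∧ dy; curl F = (2 - 3*x, 3*y + 2*z, -6*x)

d omega = sum_{i<j} (∂f_j/∂x_i - ∂f_i/∂x_j) dx_i ∧ dx_j. Under the identification (dy ∧ dz, dz ∧ dx, dx ∧ dy) ↔ (e_x, e_y, e_z), the coefficients are exactly the components of curl F. Compute:
  ∂R/∂y - ∂Q/∂z = (2 - 3*x) - (0) = 2 - 3*x
  ∂P/∂z - ∂R/∂x = (0) - (-3*y - 2*z) = 3*y + 2*z
  ∂Q/∂x - ∂P/∂y = (-6*x) - (0) = -6*x.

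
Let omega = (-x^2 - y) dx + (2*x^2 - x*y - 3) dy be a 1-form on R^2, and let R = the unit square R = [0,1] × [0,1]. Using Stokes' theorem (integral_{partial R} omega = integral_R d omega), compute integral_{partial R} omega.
integral_(partial R) omega = 5/2

Stokes: integral_partial_R omega = integral_R d omega with d omega = (∂Q/∂x - ∂P/∂y) dx ∧ dy.
  ∂Q/∂x = 4*x - y
  ∂P/∂y = -1
  integrand = ∂Q/∂x - ∂P/∂y = 4*x - y + 1.
Integrating over R: integral_0^1 integral_0^1 (4*x - y + 1) dx dy = 5/2.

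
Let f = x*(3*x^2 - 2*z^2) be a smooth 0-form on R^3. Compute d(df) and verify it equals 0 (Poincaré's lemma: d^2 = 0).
d(df) = 0

Step 1: df = sum_i (∂f/∂x_i) dx_i = (9*x^2 - 2*z^2) dx + (0) dy + (-4*x*z) dz.
Step 2: Apply d again. Using the 1-form formula, the coefficient of dx ∧ dy in d(df) is ∂^2 f/∂x ∂y - ∂^2 f/∂y ∂x = (0) - (0) = 0 (equality of mixed partials for smooth f).
Similarly for dx ∧ dz and dy ∧ dz — all coefficients vanish. So d(df) = 0.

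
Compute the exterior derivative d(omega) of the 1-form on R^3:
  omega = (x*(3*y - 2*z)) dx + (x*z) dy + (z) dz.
d(omega) = (-3*x + z) dx ∧ dy + (2*x) dx ∧ dz + (-x) dy ∧ dz

For a 1-form omega = sum_i f_i dx_i, the exterior derivative is
  d(omega) = sum_{i < j} (∂f_j/∂x_i - ∂f_i/∂x_j) dx_i ∧ dx_j.
  coefficient of dx ∧ dy: ∂f_2/∂x - ∂f_1/∂y = ∂(x*z)/∂x - ∂(x*(3*y - 2*z))/∂y = -3*x + z
  coefficient of dx ∧ dz: ∂f_3/∂x - ∂f_1/∂z = ∂(z)/∂x - ∂(x*(3*y - 2*z))/∂z = 2*x
  coefficient of dy ∧ dz: ∂f_3/∂y - ∂f_2/∂z = ∂(z)/∂y - ∂(x*z)/∂z = -x
Assembling: d(omega) = (-3*x + z) dx ∧ dy + (2*x) dx ∧ dz + (-x) dy ∧ dz.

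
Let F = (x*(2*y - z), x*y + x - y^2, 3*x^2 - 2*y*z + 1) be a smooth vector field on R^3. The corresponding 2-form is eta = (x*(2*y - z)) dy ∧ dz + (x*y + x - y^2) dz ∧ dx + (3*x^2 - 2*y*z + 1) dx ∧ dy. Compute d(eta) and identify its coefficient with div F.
d(eta) = (x - 2*y - z) dx ∧ dy ∧ dz; div F = x - 2*y - z

For a 2-form in R^3 of the form above, applying d gives a 3-form with coefficient ∂P/∂x + ∂Q/∂y + ∂R/∂z:
  ∂P/∂x = 2*y - z
  ∂Q/∂y = x - 2*y
  ∂R/∂z = -2*y
Sum = x - 2*y - z, which is exactly div F.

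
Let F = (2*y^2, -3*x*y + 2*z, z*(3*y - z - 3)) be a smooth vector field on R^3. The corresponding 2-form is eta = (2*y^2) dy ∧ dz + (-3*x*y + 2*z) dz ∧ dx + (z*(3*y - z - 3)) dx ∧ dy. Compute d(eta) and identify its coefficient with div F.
d(eta) = (-3*x + 3*y - 2*z - 3) dx ∧ dy ∧ dz; div F = -3*x + 3*y - 2*z - 3

For a 2-form in R^3 of the form above, applying d gives a 3-form with coefficient ∂P/∂x + ∂Q/∂y + ∂R/∂z:
  ∂P/∂x = 0
  ∂Q/∂y = -3*x
  ∂R/∂z = 3*y - 2*z - 3
Sum = -3*x + 3*y - 2*z - 3, which is exactly div F.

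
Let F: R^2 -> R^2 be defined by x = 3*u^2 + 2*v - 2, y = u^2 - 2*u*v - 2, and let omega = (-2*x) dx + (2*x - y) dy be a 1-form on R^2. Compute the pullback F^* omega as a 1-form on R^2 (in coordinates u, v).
F^* omega = (-26*u^3 - 6*u^2*v - 4*u*v^2 - 16*u*v + 20*u - 8*v^2 + 4*v) du + (-10*u^3 - 4*u^2*v - 12*u^2 - 8*u*v + 4*u - 8*v + 8) dv

Using F^*(f dg) = (f ∘ F) d(g ∘ F), substitute each coordinate x_i by F_i(u, v) in f_i, and replace dx_i by d F_i = (∂F_i/∂u) du + (∂F_i/∂v) dv.
  For the x component: f_1(F) = -6*u^2 - 4*v + 4; d F_1 = (6*u) du + (2) dv
  For the y component: f_2(F) = 5*u^2 + 2*u*v + 4*v - 2; d F_2 = (2*u - 2*v) du + (-2*u) dv
Combining and collecting du, dv coefficients:
  coeff of du: -26*u^3 - 6*u^2*v - 4*u*v^2 - 16*u*v + 20*u - 8*v^2 + 4*v
  coeff of dv: -10*u^3 - 4*u^2*v - 12*u^2 - 8*u*v + 4*u - 8*v + 8
F^* omega = (-26*u^3 - 6*u^2*v - 4*u*v^2 - 16*u*v + 20*u - 8*v^2 + 4*v) du + (-10*u^3 - 4*u^2*v - 12*u^2 - 8*u*v + 4*u - 8*v + 8) dv.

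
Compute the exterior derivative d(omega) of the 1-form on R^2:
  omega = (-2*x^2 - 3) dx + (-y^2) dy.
d(omega) = 0

For a 1-form omega = sum_i f_i dx_i, the exterior derivative is
  d(omega) = sum_{i < j} (∂f_j/∂x_i - ∂f_i/∂x_j) dx_i ∧ dx_j.

Assembling: d(omega) = 0.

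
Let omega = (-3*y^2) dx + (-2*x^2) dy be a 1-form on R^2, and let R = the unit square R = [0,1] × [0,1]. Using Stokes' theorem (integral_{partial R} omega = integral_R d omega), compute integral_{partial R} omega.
integral_(partial R) omega = 1

Stokes: integral_partial_R omega = integral_R d omega with d omega = (∂Q/∂x - ∂P/∂y) dx ∧ dy.
  ∂Q/∂x = -4*x
  ∂P/∂y = -6*y
  integrand = ∂Q/∂x - ∂P/∂y = -4*x + 6*y.
Integrating over R: integral_0^1 integral_0^1 (-4*x + 6*y) dx dy = 1.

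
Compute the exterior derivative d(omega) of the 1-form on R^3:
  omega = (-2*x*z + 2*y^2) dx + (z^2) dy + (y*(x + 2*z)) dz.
d(omega) = (-4*y) dx ∧ dy + (2*x + y) dx ∧ dz + (x) dy ∧ dz

For a 1-form omega = sum_i f_i dx_i, the exterior derivative is
  d(omega) = sum_{i < j} (∂f_j/∂x_i - ∂f_i/∂x_j) dx_i ∧ dx_j.
  coefficient of dx ∧ dy: ∂f_2/∂x - ∂f_1/∂y = ∂(z^2)/∂x - ∂(-2*x*z + 2*y^2)/∂y = -4*y
  coefficient of dx ∧ dz: ∂f_3/∂x - ∂f_1/∂z = ∂(y*(x + 2*z))/∂x - ∂(-2*x*z + 2*y^2)/∂z = 2*x + y
  coefficient of dy ∧ dz: ∂f_3/∂y - ∂f_2/∂z = ∂(y*(x + 2*z))/∂y - ∂(z^2)/∂z = x
Assembling: d(omega) = (-4*y) dx ∧ dy + (2*x + y) dx ∧ dz + (x) dy ∧ dz.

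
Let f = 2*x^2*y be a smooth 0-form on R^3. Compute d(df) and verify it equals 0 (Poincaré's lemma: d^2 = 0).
d(df) = 0

Step 1: df = sum_i (∂f/∂x_i) dx_i = (4*x*y) dx + (2*x^2) dy + (0) dz.
Step 2: Apply d again. Using the 1-form formula, the coefficient of dx ∧ dy in d(df) is ∂^2 f/∂x ∂y - ∂^2 f/∂y ∂x = (4*x) - (4*x) = 0 (equality of mixed partials for smooth f).
Similarly for dx ∧ dz and dy ∧ dz — all coefficients vanish. So d(df) = 0.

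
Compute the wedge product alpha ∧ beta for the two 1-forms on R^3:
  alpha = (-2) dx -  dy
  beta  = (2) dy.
alpha ∧ beta = (-4) dx ∧ dy

Distribute the wedge, using dx_i ∧ dx_j = -dx_j ∧ dx_i and dx_i ∧ dx_i = 0. For each pair (i, j) with i < j, the coefficient of dx_i ∧ dx_j in alpha ∧ beta is (alpha_i * beta_j - alpha_j * beta_i). Collecting: alpha ∧ beta = (-4) dx ∧ dy.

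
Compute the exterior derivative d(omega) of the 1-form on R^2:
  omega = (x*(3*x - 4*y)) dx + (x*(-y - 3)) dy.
d(omega) = (4*x - y - 3) dx ∧ dy

For a 1-form omega = sum_i f_i dx_i, the exterior derivative is
  d(omega) = sum_{i < j} (∂f_j/∂x_i - ∂f_i/∂x_j) dx_i ∧ dx_j.
  coefficient of dx ∧ dy: ∂f_2/∂x - ∂f_1/∂y = ∂(x*(-y - 3))/∂x - ∂(x*(3*x - 4*y))/∂y = 4*x - y - 3
Assembling: d(omega) = (4*x - y - 3) dx ∧ dy.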